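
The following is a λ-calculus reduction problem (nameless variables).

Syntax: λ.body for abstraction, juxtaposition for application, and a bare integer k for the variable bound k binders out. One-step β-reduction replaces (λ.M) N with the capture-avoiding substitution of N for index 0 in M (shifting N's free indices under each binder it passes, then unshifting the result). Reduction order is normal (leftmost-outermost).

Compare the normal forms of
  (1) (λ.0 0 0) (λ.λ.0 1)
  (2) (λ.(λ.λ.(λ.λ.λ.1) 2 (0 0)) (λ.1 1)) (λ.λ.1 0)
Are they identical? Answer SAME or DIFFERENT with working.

Term A:
  start: (λ.0 0 0) (λ.λ.0 1)
  →1  (λ.λ.0 1) (λ.λ.0 1) (λ.λ.0 1)
  →2  (λ.0 (λ.λ.0 1)) (λ.λ.0 1)
  →3  (λ.λ.0 1) (λ.λ.0 1)
  →4  λ.0 (λ.λ.0 1)

Term B:
  start: (λ.(λ.λ.(λ.λ.λ.1) 2 (0 0)) (λ.1 1)) (λ.λ.1 0)
  →1  (λ.λ.(λ.λ.λ.1) (λ.λ.1 0) (0 0)) (λ.(λ.λ.1 0) (λ.λ.1 0))
  →2  λ.(λ.λ.λ.1) (λ.λ.1 0) (0 0)
  →3  λ.(λ.λ.1) (0 0)
  →4  λ.λ.1 1

Answer: DIFFERENT — A ⇓ λ.0 (λ.λ.0 1), B ⇓ λ.λ.1 1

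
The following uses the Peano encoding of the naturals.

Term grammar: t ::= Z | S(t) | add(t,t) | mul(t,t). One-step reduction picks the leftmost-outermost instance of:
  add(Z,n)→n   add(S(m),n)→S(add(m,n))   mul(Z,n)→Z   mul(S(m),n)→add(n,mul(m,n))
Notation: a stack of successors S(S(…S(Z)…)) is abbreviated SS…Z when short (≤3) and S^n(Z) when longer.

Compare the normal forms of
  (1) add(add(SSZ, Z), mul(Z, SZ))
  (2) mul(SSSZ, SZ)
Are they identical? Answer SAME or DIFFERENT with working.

Answer: DIFFERENT — A ⇓ SSZ, B ⇓ SSSZ

Working:
Term A:
  start: add(add(SSZ, Z), mul(Z, SZ))
  [1] add(S(add(SZ, Z)), mul(Z, SZ))
  [2] S(add(add(SZ, Z), mul(Z, SZ)))
  [3] S(add(S(add(Z, Z)), mul(Z, SZ)))
  [4] S(S(add(add(Z, Z), mul(Z, SZ))))
  [5] S(S(add(Z, mul(Z, SZ))))
  [6] S(S(mul(Z, SZ)))
  [7] SSZ

Term B:
  start: mul(SSSZ, SZ)
  [1] add(SZ, mul(SSZ, SZ))
  [2] S(add(Z, mul(SSZ, SZ)))
  [3] S(mul(SSZ, SZ))
  [4] S(add(SZ, mul(SZ, SZ)))
  [5] S(S(add(Z, mul(SZ, SZ))))
  [6] S(S(mul(SZ, SZ)))
  [7] S(S(add(SZ, mul(Z, SZ))))
  [8] S(S(S(add(Z, mul(Z, SZ)))))
  [9] S(S(S(mul(Z, SZ))))
  [10] SSSZ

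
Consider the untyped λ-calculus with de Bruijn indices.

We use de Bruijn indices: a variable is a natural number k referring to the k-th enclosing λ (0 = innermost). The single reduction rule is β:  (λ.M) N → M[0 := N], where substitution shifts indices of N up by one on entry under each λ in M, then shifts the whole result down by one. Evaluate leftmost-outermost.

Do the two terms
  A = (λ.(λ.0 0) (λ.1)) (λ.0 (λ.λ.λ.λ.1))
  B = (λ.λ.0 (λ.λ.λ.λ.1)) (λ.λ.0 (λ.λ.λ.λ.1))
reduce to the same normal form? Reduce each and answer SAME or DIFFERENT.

Term A:
  start: (λ.(λ.0 0) (λ.1)) (λ.0 (λ.λ.λ.λ.1))
  [1] (λ.0 0) (λ.λ.0 (λ.λ.λ.λ.1))
  [2] (λ.λ.0 (λ.λ.λ.λ.1)) (λ.λ.0 (λ.λ.λ.λ.1))
  [3] λ.0 (λ.λ.λ.λ.1)

Term B:
  start: (λ.λ.0 (λ.λ.λ.λ.1)) (λ.λ.0 (λ.λ.λ.λ.1))
  [1] λ.0 (λ.λ.λ.λ.1)

Answer: SAME — A ⇓ λ.0 (λ.λ.λ.λ.1), B ⇓ λ.0 (λ.λ.λ.λ.1)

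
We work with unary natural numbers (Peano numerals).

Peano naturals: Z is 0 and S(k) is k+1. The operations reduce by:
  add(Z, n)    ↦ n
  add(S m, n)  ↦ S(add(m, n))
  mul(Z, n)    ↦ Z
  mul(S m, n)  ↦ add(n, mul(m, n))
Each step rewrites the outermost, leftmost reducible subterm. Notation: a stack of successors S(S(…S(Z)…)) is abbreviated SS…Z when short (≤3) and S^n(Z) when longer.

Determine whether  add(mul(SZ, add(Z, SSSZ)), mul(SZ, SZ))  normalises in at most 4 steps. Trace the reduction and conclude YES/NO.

  start: add(mul(SZ, add(Z, SSSZ)), mul(SZ, SZ))
  [1] add(add(add(Z, SSSZ), mul(Z, add(Z, SSSZ))), mul(SZ, SZ))
  [2] add(add(SSSZ, mul(Z, add(Z, SSSZ))), mul(SZ, SZ))
  [3] add(S(add(SSZ, mul(Z, add(Z, SSSZ)))), mul(SZ, SZ))
  [4] S(add(add(SSZ, mul(Z, add(Z, SSSZ))), mul(SZ, SZ)))

Answer: NO — after 4 steps the term is S(add(add(SSZ, mul(Z, add(Z, SSSZ))), mul(SZ, SZ))), not yet normal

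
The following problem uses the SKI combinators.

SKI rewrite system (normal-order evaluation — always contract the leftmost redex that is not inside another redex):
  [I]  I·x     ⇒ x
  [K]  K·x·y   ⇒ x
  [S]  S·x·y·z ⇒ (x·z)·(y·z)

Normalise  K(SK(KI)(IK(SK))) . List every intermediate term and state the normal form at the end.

  start: K(SK(KI)(IK(SK)))
  →1  K(K(IK(SK))(KI(IK(SK))))
  →2  K(IK(SK))
  →3  K(K(SK))

Answer: normal form = K(K(SK))  (in 3 steps)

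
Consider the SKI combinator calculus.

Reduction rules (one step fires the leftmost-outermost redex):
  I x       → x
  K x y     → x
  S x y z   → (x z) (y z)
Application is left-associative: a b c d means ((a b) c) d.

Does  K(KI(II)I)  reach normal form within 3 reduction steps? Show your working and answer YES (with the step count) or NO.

Answer: YES — reaches normal form KI in 2 ≤ 3 steps

Derivation:
  start: K(KI(II)I)
  →1  K(II)
  →2  KI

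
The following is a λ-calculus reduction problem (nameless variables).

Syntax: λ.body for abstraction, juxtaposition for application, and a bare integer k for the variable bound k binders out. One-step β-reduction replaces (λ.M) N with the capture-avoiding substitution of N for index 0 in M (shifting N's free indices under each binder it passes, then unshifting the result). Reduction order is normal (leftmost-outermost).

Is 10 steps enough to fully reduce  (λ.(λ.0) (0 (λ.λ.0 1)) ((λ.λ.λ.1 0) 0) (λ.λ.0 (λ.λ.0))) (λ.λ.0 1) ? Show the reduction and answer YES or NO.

Answer: YES — reaches normal form λ.0 (λ.λ.0 (λ.λ.0)) in 8 ≤ 10 steps

Derivation:
  start: (λ.(λ.0) (0 (λ.λ.0 1)) ((λ.λ.λ.1 0) 0) (λ.λ.0 (λ.λ.0))) (λ.λ.0 1)
  step 1: (λ.0) ((λ.λ.0 1) (λ.λ.0 1)) ((λ.λ.λ.1 0) (λ.λ.0 1)) (λ.λ.0 (λ.λ.0))
  step 2: (λ.λ.0 1) (λ.λ.0 1) ((λ.λ.λ.1 0) (λ.λ.0 1)) (λ.λ.0 (λ.λ.0))
  step 3: (λ.0 (λ.λ.0 1)) ((λ.λ.λ.1 0) (λ.λ.0 1)) (λ.λ.0 (λ.λ.0))
  step 4: (λ.λ.λ.1 0) (λ.λ.0 1) (λ.λ.0 1) (λ.λ.0 (λ.λ.0))
  step 5: (λ.λ.1 0) (λ.λ.0 1) (λ.λ.0 (λ.λ.0))
  step 6: (λ.(λ.λ.0 1) 0) (λ.λ.0 (λ.λ.0))
  step 7: (λ.λ.0 1) (λ.λ.0 (λ.λ.0))
  step 8: λ.0 (λ.λ.0 (λ.λ.0))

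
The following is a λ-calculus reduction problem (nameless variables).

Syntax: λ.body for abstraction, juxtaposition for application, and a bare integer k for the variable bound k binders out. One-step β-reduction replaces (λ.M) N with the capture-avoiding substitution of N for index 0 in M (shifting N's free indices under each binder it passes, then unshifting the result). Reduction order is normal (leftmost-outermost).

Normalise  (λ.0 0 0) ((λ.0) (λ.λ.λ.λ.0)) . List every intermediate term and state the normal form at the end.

  start: (λ.0 0 0) ((λ.0) (λ.λ.λ.λ.0))
  →1  (λ.0) (λ.λ.λ.λ.0) ((λ.0) (λ.λ.λ.λ.0)) ((λ.0) (λ.λ.λ.λ.0))
  →2  (λ.λ.λ.λ.0) ((λ.0) (λ.λ.λ.λ.0)) ((λ.0) (λ.λ.λ.λ.0))
  →3  (λ.λ.λ.0) ((λ.0) (λ.λ.λ.λ.0))
  →4  λ.λ.0

Answer: normal form = λ.λ.0  (in 4 steps)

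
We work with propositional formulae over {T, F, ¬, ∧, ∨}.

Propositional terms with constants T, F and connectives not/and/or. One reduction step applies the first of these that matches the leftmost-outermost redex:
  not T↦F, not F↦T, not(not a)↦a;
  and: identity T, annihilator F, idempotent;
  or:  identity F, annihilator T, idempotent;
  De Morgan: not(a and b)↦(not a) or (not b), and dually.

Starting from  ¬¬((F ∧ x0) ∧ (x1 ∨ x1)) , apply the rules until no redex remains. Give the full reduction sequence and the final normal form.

  start: ¬¬((F ∧ x0) ∧ (x1 ∨ x1))
  →1  (F ∧ x0) ∧ (x1 ∨ x1)
  →2  F ∧ (x1 ∨ x1)
  →3  F

Answer: normal form = F  (in 3 steps)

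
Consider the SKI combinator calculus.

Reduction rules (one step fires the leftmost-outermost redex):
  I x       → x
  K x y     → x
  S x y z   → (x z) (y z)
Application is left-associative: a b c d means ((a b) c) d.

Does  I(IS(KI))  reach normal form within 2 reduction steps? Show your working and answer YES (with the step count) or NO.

  start: I(IS(KI))
  step 1: IS(KI)
  step 2: S(KI)

Answer: YES — reaches normal form S(KI) in 2 ≤ 2 steps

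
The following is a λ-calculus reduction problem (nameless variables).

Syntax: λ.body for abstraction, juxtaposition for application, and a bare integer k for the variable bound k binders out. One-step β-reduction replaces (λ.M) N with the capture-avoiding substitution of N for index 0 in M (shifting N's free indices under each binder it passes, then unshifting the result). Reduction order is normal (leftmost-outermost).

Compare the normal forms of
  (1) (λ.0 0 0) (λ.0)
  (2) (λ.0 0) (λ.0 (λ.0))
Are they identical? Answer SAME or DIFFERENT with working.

Answer: SAME — A ⇓ λ.0, B ⇓ λ.0

Reduction:
Term A:
  start: (λ.0 0 0) (λ.0)
  →1  (λ.0) (λ.0) (λ.0)
  →2  (λ.0) (λ.0)
  →3  λ.0

Term B:
  start: (λ.0 0) (λ.0 (λ.0))
  →1  (λ.0 (λ.0)) (λ.0 (λ.0))
  →2  (λ.0 (λ.0)) (λ.0)
  →3  (λ.0) (λ.0)
  →4  λ.0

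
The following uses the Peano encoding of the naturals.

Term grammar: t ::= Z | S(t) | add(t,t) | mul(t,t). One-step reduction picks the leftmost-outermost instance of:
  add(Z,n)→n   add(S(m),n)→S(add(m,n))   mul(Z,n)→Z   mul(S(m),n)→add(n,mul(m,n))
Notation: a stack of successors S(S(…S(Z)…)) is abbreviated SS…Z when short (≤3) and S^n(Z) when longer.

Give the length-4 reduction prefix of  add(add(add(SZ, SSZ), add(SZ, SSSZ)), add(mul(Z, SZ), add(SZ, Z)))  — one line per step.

  start: add(add(add(SZ, SSZ), add(SZ, SSSZ)), add(mul(Z, SZ), add(SZ, Z)))
  →1  add(add(S(add(Z, SSZ)), add(SZ, SSSZ)), add(mul(Z, SZ), add(SZ, Z)))
  →2  add(S(add(add(Z, SSZ), add(SZ, SSSZ))), add(mul(Z, SZ), add(SZ, Z)))
  →3  S(add(add(add(Z, SSZ), add(SZ, SSSZ)), add(mul(Z, SZ), add(SZ, Z))))
  →4  S(add(add(SSZ, add(SZ, SSSZ)), add(mul(Z, SZ), add(SZ, Z))))

Answer: after 4 steps: S(add(add(SSZ, add(SZ, SSSZ)), add(mul(Z, SZ), add(SZ, Z))))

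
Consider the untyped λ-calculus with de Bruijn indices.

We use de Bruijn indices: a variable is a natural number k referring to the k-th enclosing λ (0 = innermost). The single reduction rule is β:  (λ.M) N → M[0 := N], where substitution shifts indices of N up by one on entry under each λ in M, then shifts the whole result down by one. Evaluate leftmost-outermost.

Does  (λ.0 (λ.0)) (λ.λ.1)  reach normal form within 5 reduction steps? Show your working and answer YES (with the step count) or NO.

  start: (λ.0 (λ.0)) (λ.λ.1)
  →1  (λ.λ.1) (λ.0)
  →2  λ.λ.0

Answer: YES — reaches normal form λ.λ.0 in 2 ≤ 5 steps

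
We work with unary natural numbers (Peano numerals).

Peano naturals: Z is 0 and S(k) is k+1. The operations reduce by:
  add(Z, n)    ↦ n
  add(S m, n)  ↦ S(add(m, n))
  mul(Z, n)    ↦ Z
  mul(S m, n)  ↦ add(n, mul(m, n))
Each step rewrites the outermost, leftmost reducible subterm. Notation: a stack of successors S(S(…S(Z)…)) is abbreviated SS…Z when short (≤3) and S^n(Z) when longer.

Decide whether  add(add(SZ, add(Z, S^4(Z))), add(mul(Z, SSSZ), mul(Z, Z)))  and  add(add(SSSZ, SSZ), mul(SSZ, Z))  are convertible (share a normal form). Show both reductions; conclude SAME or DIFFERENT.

Term A:
  start: add(add(SZ, add(Z, S^4(Z))), add(mul(Z, SSSZ), mul(Z, Z)))
  [1] add(S(add(Z, add(Z, S^4(Z)))), add(mul(Z, SSSZ), mul(Z, Z)))
  [2] S(add(add(Z, add(Z, S^4(Z))), add(mul(Z, SSSZ), mul(Z, Z))))
  [3] S(add(add(Z, S^4(Z)), add(mul(Z, SSSZ), mul(Z, Z))))
  [4] S(add(S^4(Z), add(mul(Z, SSSZ), mul(Z, Z))))
  [5] S(S(add(SSSZ, add(mul(Z, SSSZ), mul(Z, Z)))))
  [6] S(S(S(add(SSZ, add(mul(Z, SSSZ), mul(Z, Z))))))
  [7] S(S(S(S(add(SZ, add(mul(Z, SSSZ), mul(Z, Z)))))))
  [8] S(S(S(S(S(add(Z, add(mul(Z, SSSZ), mul(Z, Z))))))))
  [9] S(S(S(S(S(add(mul(Z, SSSZ), mul(Z, Z)))))))
  [10] S(S(S(S(S(add(Z, mul(Z, Z)))))))
  [11] S(S(S(S(S(mul(Z, Z))))))
  [12] S^5(Z)

Term B:
  start: add(add(SSSZ, SSZ), mul(SSZ, Z))
  [1] add(S(add(SSZ, SSZ)), mul(SSZ, Z))
  [2] S(add(add(SSZ, SSZ), mul(SSZ, Z)))
  [3] S(add(S(add(SZ, SSZ)), mul(SSZ, Z)))
  [4] S(S(add(add(SZ, SSZ), mul(SSZ, Z))))
  [5] S(S(add(S(add(Z, SSZ)), mul(SSZ, Z))))
  [6] S(S(S(add(add(Z, SSZ), mul(SSZ, Z)))))
  [7] S(S(S(add(SSZ, mul(SSZ, Z)))))
  [8] S(S(S(S(add(SZ, mul(SSZ, Z))))))
  [9] S(S(S(S(S(add(Z, mul(SSZ, Z)))))))
  [10] S(S(S(S(S(mul(SSZ, Z))))))
  [11] S(S(S(S(S(add(Z, mul(SZ, Z)))))))
  [12] S(S(S(S(S(mul(SZ, Z))))))
  [13] S(S(S(S(S(add(Z, mul(Z, Z)))))))
  [14] S(S(S(S(S(mul(Z, Z))))))
  [15] S^5(Z)

Answer: SAME — A ⇓ S^5(Z), B ⇓ S^5(Z)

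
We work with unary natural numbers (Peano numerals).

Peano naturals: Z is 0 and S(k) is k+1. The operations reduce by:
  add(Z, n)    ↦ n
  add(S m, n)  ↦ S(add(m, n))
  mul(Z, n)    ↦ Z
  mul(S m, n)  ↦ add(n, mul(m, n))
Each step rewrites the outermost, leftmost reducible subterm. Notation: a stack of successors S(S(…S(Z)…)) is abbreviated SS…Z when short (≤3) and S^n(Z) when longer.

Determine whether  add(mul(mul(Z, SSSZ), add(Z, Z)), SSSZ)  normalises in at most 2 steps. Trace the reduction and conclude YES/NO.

  start: add(mul(mul(Z, SSSZ), add(Z, Z)), SSSZ)
  →1  add(mul(Z, add(Z, Z)), SSSZ)
  →2  add(Z, SSSZ)

Answer: NO — after 2 steps the term is add(Z, SSSZ), not yet normal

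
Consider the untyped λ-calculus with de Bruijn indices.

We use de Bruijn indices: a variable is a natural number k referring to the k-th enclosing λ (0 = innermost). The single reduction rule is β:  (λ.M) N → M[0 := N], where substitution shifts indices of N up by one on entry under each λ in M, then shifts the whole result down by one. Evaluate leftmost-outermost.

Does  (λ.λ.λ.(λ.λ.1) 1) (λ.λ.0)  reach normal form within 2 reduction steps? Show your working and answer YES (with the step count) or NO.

  start: (λ.λ.λ.(λ.λ.1) 1) (λ.λ.0)
  step 1: λ.λ.(λ.λ.1) 1
  step 2: λ.λ.λ.2

Answer: YES — reaches normal form λ.λ.λ.2 in 2 ≤ 2 steps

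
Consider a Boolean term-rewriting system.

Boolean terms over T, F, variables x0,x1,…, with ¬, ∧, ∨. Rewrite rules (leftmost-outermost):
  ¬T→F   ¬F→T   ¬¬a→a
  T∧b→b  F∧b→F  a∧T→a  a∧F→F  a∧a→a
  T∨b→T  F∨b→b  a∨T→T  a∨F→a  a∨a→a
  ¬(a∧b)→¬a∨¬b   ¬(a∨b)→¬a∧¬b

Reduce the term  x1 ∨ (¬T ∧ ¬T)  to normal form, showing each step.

  start: x1 ∨ (¬T ∧ ¬T)
  [1] x1 ∨ ¬T
  [2] x1 ∨ F
  [3] x1

Answer: normal form = x1  (in 3 steps)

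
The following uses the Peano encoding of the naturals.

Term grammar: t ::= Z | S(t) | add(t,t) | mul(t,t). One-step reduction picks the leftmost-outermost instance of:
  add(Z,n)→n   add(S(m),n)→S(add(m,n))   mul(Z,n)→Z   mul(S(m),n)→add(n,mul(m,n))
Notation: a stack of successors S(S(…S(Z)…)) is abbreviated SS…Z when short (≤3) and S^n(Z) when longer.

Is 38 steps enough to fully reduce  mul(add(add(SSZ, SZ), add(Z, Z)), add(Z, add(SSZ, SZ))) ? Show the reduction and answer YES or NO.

Answer: YES — reaches normal form S^9(Z) in 36 ≤ 38 steps

Derivation:
  start: mul(add(add(SSZ, SZ), add(Z, Z)), add(Z, add(SSZ, SZ)))
  →1  mul(add(S(add(SZ, SZ)), add(Z, Z)), add(Z, add(SSZ, SZ)))
  →2  mul(S(add(add(SZ, SZ), add(Z, Z))), add(Z, add(SSZ, SZ)))
  →3  add(add(Z, add(SSZ, SZ)), mul(add(add(SZ, SZ), add(Z, Z)), add(Z, add(SSZ, SZ))))
  →4  add(add(SSZ, SZ), mul(add(add(SZ, SZ), add(Z, Z)), add(Z, add(SSZ, SZ))))
  →5  add(S(add(SZ, SZ)), mul(add(add(SZ, SZ), add(Z, Z)), add(Z, add(SSZ, SZ))))
  →6  S(add(add(SZ, SZ), mul(add(add(SZ, SZ), add(Z, Z)), add(Z, add(SSZ, SZ)))))
  →7  S(add(S(add(Z, SZ)), mul(add(add(SZ, SZ), add(Z, Z)), add(Z, add(SSZ, SZ)))))
  →8  S(S(add(add(Z, SZ), mul(add(add(SZ, SZ), add(Z, Z)), add(Z, add(SSZ, SZ))))))
  →9  S(S(add(SZ, mul(add(add(SZ, SZ), add(Z, Z)), add(Z, add(SSZ, SZ))))))
  →10  S(S(S(add(Z, mul(add(add(SZ, SZ), add(Z, Z)), add(Z, add(SSZ, SZ)))))))
  →11  S(S(S(mul(add(add(SZ, SZ), add(Z, Z)), add(Z, add(SSZ, SZ))))))
  →12  S(S(S(mul(add(S(add(Z, SZ)), add(Z, Z)), add(Z, add(SSZ, SZ))))))
  →13  S(S(S(mul(S(add(add(Z, SZ), add(Z, Z))), add(Z, add(SSZ, SZ))))))
  →14  S(S(S(add(add(Z, add(SSZ, SZ)), mul(add(add(Z, SZ), add(Z, Z)), add(Z, add(SSZ, SZ)))))))
  →15  S(S(S(add(add(SSZ, SZ), mul(add(add(Z, SZ), add(Z, Z)), add(Z, add(SSZ, SZ)))))))
  →16  S(S(S(add(S(add(SZ, SZ)), mul(add(add(Z, SZ), add(Z, Z)), add(Z, add(SSZ, SZ)))))))
  →17  S(S(S(S(add(add(SZ, SZ), mul(add(add(Z, SZ), add(Z, Z)), add(Z, add(SSZ, SZ))))))))
  →18  S(S(S(S(add(S(add(Z, SZ)), mul(add(add(Z, SZ), add(Z, Z)), add(Z, add(SSZ, SZ))))))))
  →19  S(S(S(S(S(add(add(Z, SZ), mul(add(add(Z, SZ), add(Z, Z)), add(Z, add(SSZ, SZ)))))))))
  →20  S(S(S(S(S(add(SZ, mul(add(add(Z, SZ), add(Z, Z)), add(Z, add(SSZ, SZ)))))))))
  →21  S(S(S(S(S(S(add(Z, mul(add(add(Z, SZ), add(Z, Z)), add(Z, add(SSZ, SZ))))))))))
  →22  S(S(S(S(S(S(mul(add(add(Z, SZ), add(Z, Z)), add(Z, add(SSZ, SZ)))))))))
  →23  S(S(S(S(S(S(mul(add(SZ, add(Z, Z)), add(Z, add(SSZ, SZ)))))))))
  →24  S(S(S(S(S(S(mul(S(add(Z, add(Z, Z))), add(Z, add(SSZ, SZ)))))))))
  →25  S(S(S(S(S(S(add(add(Z, add(SSZ, SZ)), mul(add(Z, add(Z, Z)), add(Z, add(SSZ, SZ))))))))))
  →26  S(S(S(S(S(S(add(add(SSZ, SZ), mul(add(Z, add(Z, Z)), add(Z, add(SSZ, SZ))))))))))
  →27  S(S(S(S(S(S(add(S(add(SZ, SZ)), mul(add(Z, add(Z, Z)), add(Z, add(SSZ, SZ))))))))))
  →28  S(S(S(S(S(S(S(add(add(SZ, SZ), mul(add(Z, add(Z, Z)), add(Z, add(SSZ, SZ)))))))))))
  →29  S(S(S(S(S(S(S(add(S(add(Z, SZ)), mul(add(Z, add(Z, Z)), add(Z, add(SSZ, SZ)))))))))))
  →30  S(S(S(S(S(S(S(S(add(add(Z, SZ), mul(add(Z, add(Z, Z)), add(Z, add(SSZ, SZ))))))))))))
  →31  S(S(S(S(S(S(S(S(add(SZ, mul(add(Z, add(Z, Z)), add(Z, add(SSZ, SZ))))))))))))
  →32  S(S(S(S(S(S(S(S(S(add(Z, mul(add(Z, add(Z, Z)), add(Z, add(SSZ, SZ)))))))))))))
  →33  S(S(S(S(S(S(S(S(S(mul(add(Z, add(Z, Z)), add(Z, add(SSZ, SZ))))))))))))
  →34  S(S(S(S(S(S(S(S(S(mul(add(Z, Z), add(Z, add(SSZ, SZ))))))))))))
  →35  S(S(S(S(S(S(S(S(S(mul(Z, add(Z, add(SSZ, SZ))))))))))))
  →36  S^9(Z)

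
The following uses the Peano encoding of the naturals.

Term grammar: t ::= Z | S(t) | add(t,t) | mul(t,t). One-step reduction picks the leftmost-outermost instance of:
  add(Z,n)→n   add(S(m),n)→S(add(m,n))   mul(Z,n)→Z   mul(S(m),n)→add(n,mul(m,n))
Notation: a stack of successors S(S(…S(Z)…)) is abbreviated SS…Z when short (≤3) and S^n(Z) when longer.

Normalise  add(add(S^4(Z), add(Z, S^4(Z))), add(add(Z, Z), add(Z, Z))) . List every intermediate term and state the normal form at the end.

Answer: normal form = S^8(Z)  (in 18 steps)

Working:
  start: add(add(S^4(Z), add(Z, S^4(Z))), add(add(Z, Z), add(Z, Z)))
  →1  add(S(add(SSSZ, add(Z, S^4(Z)))), add(add(Z, Z), add(Z, Z)))
  →2  S(add(add(SSSZ, add(Z, S^4(Z))), add(add(Z, Z), add(Z, Z))))
  →3  S(add(S(add(SSZ, add(Z, S^4(Z)))), add(add(Z, Z), add(Z, Z))))
  →4  S(S(add(add(SSZ, add(Z, S^4(Z))), add(add(Z, Z), add(Z, Z)))))
  →5  S(S(add(S(add(SZ, add(Z, S^4(Z)))), add(add(Z, Z), add(Z, Z)))))
  →6  S(S(S(add(add(SZ, add(Z, S^4(Z))), add(add(Z, Z), add(Z, Z))))))
  →7  S(S(S(add(S(add(Z, add(Z, S^4(Z)))), add(add(Z, Z), add(Z, Z))))))
  →8  S(S(S(S(add(add(Z, add(Z, S^4(Z))), add(add(Z, Z), add(Z, Z)))))))
  →9  S(S(S(S(add(add(Z, S^4(Z)), add(add(Z, Z), add(Z, Z)))))))
  →10  S(S(S(S(add(S^4(Z), add(add(Z, Z), add(Z, Z)))))))
  →11  S(S(S(S(S(add(SSSZ, add(add(Z, Z), add(Z, Z))))))))
  →12  S(S(S(S(S(S(add(SSZ, add(add(Z, Z), add(Z, Z)))))))))
  →13  S(S(S(S(S(S(S(add(SZ, add(add(Z, Z), add(Z, Z))))))))))
  →14  S(S(S(S(S(S(S(S(add(Z, add(add(Z, Z), add(Z, Z)))))))))))
  →15  S(S(S(S(S(S(S(S(add(add(Z, Z), add(Z, Z))))))))))
  →16  S(S(S(S(S(S(S(S(add(Z, add(Z, Z))))))))))
  →17  S(S(S(S(S(S(S(S(add(Z, Z)))))))))
  →18  S^8(Z)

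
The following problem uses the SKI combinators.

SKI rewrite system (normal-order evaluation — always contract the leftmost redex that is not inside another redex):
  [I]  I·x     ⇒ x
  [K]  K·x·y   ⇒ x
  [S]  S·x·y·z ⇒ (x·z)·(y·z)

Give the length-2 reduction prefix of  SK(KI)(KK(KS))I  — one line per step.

  start: SK(KI)(KK(KS))I
  [1] K(KK(KS))(KI(KK(KS)))I
  [2] KK(KS)I

Answer: after 2 steps: KK(KS)I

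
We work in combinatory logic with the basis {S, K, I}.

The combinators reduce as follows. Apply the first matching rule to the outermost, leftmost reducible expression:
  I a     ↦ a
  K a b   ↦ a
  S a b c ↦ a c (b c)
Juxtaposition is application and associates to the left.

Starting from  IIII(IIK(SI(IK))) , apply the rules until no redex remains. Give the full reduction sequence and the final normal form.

  start: IIII(IIK(SI(IK)))
  →1  III(IIK(SI(IK)))
  →2  II(IIK(SI(IK)))
  →3  I(IIK(SI(IK)))
  →4  IIK(SI(IK))
  →5  IK(SI(IK))
  →6  K(SI(IK))
  →7  K(SIK)

Answer: normal form = K(SIK)  (in 7 steps)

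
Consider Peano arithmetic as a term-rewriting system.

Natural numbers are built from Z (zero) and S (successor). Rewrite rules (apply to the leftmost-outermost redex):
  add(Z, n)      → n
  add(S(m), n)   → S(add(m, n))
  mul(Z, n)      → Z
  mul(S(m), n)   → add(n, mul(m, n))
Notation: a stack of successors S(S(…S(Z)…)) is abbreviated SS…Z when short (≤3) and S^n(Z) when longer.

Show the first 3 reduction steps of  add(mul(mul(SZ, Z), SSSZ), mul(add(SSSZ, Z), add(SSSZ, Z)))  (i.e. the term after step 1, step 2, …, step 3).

  start: add(mul(mul(SZ, Z), SSSZ), mul(add(SSSZ, Z), add(SSSZ, Z)))
  [1] add(mul(add(Z, mul(Z, Z)), SSSZ), mul(add(SSSZ, Z), add(SSSZ, Z)))
  [2] add(mul(mul(Z, Z), SSSZ), mul(add(SSSZ, Z), add(SSSZ, Z)))
  [3] add(mul(Z, SSSZ), mul(add(SSSZ, Z), add(SSSZ, Z)))

Answer: after 3 steps: add(mul(Z, SSSZ), mul(add(SSSZ, Z), add(SSSZ, Z)))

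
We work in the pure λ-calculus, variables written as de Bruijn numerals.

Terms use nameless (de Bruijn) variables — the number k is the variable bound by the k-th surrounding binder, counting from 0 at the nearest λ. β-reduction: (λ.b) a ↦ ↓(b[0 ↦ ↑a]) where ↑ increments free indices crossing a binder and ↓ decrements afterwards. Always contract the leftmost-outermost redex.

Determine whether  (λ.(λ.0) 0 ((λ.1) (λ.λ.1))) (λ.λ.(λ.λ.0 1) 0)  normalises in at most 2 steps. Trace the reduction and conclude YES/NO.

Answer: NO — after 2 steps the term is (λ.λ.(λ.λ.0 1) 0) ((λ.λ.λ.(λ.λ.0 1) 0) (λ.λ.1)), not yet normal

Reduction:
  start: (λ.(λ.0) 0 ((λ.1) (λ.λ.1))) (λ.λ.(λ.λ.0 1) 0)
  [1] (λ.0) (λ.λ.(λ.λ.0 1) 0) ((λ.λ.λ.(λ.λ.0 1) 0) (λ.λ.1))
  [2] (λ.λ.(λ.λ.0 1) 0) ((λ.λ.λ.(λ.λ.0 1) 0) (λ.λ.1))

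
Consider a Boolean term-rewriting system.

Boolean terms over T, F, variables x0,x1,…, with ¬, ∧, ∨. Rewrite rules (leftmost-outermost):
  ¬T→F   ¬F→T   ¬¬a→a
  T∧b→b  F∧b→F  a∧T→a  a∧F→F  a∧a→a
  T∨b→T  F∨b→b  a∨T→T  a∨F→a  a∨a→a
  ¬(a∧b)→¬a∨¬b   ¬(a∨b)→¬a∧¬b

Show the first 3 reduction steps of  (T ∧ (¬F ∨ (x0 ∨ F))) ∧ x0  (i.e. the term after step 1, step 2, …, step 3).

  start: (T ∧ (¬F ∨ (x0 ∨ F))) ∧ x0
  [1] (¬F ∨ (x0 ∨ F)) ∧ x0
  [2] (T ∨ (x0 ∨ F)) ∧ x0
  [3] T ∧ x0

Answer: after 3 steps: T ∧ x0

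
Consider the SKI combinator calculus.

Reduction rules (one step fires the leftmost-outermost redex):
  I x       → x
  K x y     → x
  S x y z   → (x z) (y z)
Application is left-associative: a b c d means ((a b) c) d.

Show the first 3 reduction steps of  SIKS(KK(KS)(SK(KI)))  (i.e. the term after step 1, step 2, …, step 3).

  start: SIKS(KK(KS)(SK(KI)))
  step 1: IS(KS)(KK(KS)(SK(KI)))
  step 2: S(KS)(KK(KS)(SK(KI)))
  step 3: S(KS)(K(SK(KI)))

Answer: after 3 steps: S(KS)(K(SK(KI)))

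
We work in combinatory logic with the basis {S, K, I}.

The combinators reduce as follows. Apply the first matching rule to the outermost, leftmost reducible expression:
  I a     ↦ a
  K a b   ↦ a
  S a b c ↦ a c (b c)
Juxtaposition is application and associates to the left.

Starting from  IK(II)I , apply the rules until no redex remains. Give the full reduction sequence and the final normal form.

Answer: normal form = I  (in 3 steps)

Working:
  start: IK(II)I
  step 1: K(II)I
  step 2: II
  step 3: I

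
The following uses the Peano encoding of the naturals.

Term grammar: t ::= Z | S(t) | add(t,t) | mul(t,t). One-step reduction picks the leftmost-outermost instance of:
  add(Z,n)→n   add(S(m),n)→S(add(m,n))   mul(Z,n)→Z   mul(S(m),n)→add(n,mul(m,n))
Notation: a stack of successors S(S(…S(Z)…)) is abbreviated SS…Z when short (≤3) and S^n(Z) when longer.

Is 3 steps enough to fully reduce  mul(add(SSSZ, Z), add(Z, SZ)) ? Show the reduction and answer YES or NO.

  start: mul(add(SSSZ, Z), add(Z, SZ))
  →1  mul(S(add(SSZ, Z)), add(Z, SZ))
  →2  add(add(Z, SZ), mul(add(SSZ, Z), add(Z, SZ)))
  →3  add(SZ, mul(add(SSZ, Z), add(Z, SZ)))

Answer: NO — after 3 steps the term is add(SZ, mul(add(SSZ, Z), add(Z, SZ))), not yet normal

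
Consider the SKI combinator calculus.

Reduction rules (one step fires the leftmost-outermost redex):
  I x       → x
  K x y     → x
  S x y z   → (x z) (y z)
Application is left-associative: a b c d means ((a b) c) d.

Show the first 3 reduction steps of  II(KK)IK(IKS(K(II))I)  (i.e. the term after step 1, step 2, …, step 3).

  start: II(KK)IK(IKS(K(II))I)
  [1] I(KK)IK(IKS(K(II))I)
  [2] KKIK(IKS(K(II))I)
  [3] KK(IKS(K(II))I)

Answer: after 3 steps: KK(IKS(K(II))I)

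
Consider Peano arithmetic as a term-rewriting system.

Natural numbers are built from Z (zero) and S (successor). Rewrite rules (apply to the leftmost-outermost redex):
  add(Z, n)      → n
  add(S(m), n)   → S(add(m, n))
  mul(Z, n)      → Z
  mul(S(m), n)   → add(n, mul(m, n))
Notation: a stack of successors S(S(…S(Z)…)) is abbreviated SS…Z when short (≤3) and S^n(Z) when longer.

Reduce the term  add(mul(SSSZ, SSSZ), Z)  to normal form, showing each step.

Answer: normal form = S^9(Z)  (in 26 steps)

Working:
  start: add(mul(SSSZ, SSSZ), Z)
  →1  add(add(SSSZ, mul(SSZ, SSSZ)), Z)
  →2  add(S(add(SSZ, mul(SSZ, SSSZ))), Z)
  →3  S(add(add(SSZ, mul(SSZ, SSSZ)), Z))
  →4  S(add(S(add(SZ, mul(SSZ, SSSZ))), Z))
  →5  S(S(add(add(SZ, mul(SSZ, SSSZ)), Z)))
  →6  S(S(add(S(add(Z, mul(SSZ, SSSZ))), Z)))
  →7  S(S(S(add(add(Z, mul(SSZ, SSSZ)), Z))))
  →8  S(S(S(add(mul(SSZ, SSSZ), Z))))
  →9  S(S(S(add(add(SSSZ, mul(SZ, SSSZ)), Z))))
  →10  S(S(S(add(S(add(SSZ, mul(SZ, SSSZ))), Z))))
  →11  S(S(S(S(add(add(SSZ, mul(SZ, SSSZ)), Z)))))
  →12  S(S(S(S(add(S(add(SZ, mul(SZ, SSSZ))), Z)))))
  →13  S(S(S(S(S(add(add(SZ, mul(SZ, SSSZ)), Z))))))
  →14  S(S(S(S(S(add(S(add(Z, mul(SZ, SSSZ))), Z))))))
  →15  S(S(S(S(S(S(add(add(Z, mul(SZ, SSSZ)), Z)))))))
  →16  S(S(S(S(S(S(add(mul(SZ, SSSZ), Z)))))))
  →17  S(S(S(S(S(S(add(add(SSSZ, mul(Z, SSSZ)), Z)))))))
  →18  S(S(S(S(S(S(add(S(add(SSZ, mul(Z, SSSZ))), Z)))))))
  →19  S(S(S(S(S(S(S(add(add(SSZ, mul(Z, SSSZ)), Z))))))))
  →20  S(S(S(S(S(S(S(add(S(add(SZ, mul(Z, SSSZ))), Z))))))))
  →21  S(S(S(S(S(S(S(S(add(add(SZ, mul(Z, SSSZ)), Z)))))))))
  →22  S(S(S(S(S(S(S(S(add(S(add(Z, mul(Z, SSSZ))), Z)))))))))
  →23  S(S(S(S(S(S(S(S(S(add(add(Z, mul(Z, SSSZ)), Z))))))))))
  →24  S(S(S(S(S(S(S(S(S(add(mul(Z, SSSZ), Z))))))))))
  →25  S(S(S(S(S(S(S(S(S(add(Z, Z))))))))))
  →26  S^9(Z)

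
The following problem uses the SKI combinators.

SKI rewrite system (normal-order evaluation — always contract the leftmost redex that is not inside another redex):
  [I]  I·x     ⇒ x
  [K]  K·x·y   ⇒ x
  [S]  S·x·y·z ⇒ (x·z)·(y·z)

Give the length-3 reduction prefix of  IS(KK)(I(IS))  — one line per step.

  start: IS(KK)(I(IS))
  →1  S(KK)(I(IS))
  →2  S(KK)(IS)
  →3  S(KK)S

Answer: after 3 steps: S(KK)S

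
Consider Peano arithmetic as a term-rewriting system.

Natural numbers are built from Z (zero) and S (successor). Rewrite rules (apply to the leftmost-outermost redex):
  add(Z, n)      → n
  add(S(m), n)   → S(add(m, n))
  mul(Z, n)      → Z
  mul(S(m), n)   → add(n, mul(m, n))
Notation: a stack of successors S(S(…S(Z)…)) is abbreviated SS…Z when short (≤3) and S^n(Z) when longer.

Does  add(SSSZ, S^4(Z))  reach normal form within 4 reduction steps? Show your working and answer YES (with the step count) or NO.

  start: add(SSSZ, S^4(Z))
  [1] S(add(SSZ, S^4(Z)))
  [2] S(S(add(SZ, S^4(Z))))
  [3] S(S(S(add(Z, S^4(Z)))))
  [4] S^7(Z)

Answer: YES — reaches normal form S^7(Z) in 4 ≤ 4 steps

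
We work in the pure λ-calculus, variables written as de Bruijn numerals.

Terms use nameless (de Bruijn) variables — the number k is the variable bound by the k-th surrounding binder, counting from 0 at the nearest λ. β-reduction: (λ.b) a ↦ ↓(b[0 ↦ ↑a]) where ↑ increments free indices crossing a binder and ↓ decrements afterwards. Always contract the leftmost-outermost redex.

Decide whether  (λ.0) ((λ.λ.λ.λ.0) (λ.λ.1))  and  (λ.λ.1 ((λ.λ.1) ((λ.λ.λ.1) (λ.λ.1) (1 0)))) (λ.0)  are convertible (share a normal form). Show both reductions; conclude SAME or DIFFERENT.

Answer: DIFFERENT — A ⇓ λ.λ.λ.0, B ⇓ λ.λ.λ.2

Working:
Term A:
  start: (λ.0) ((λ.λ.λ.λ.0) (λ.λ.1))
  step 1: (λ.λ.λ.λ.0) (λ.λ.1)
  step 2: λ.λ.λ.0

Term B:
  start: (λ.λ.1 ((λ.λ.1) ((λ.λ.λ.1) (λ.λ.1) (1 0)))) (λ.0)
  step 1: λ.(λ.0) ((λ.λ.1) ((λ.λ.λ.1) (λ.λ.1) ((λ.0) 0)))
  step 2: λ.(λ.λ.1) ((λ.λ.λ.1) (λ.λ.1) ((λ.0) 0))
  step 3: λ.λ.(λ.λ.λ.1) (λ.λ.1) ((λ.0) 1)
  step 4: λ.λ.(λ.λ.1) ((λ.0) 1)
  step 5: λ.λ.λ.(λ.0) 2
  step 6: λ.λ.λ.2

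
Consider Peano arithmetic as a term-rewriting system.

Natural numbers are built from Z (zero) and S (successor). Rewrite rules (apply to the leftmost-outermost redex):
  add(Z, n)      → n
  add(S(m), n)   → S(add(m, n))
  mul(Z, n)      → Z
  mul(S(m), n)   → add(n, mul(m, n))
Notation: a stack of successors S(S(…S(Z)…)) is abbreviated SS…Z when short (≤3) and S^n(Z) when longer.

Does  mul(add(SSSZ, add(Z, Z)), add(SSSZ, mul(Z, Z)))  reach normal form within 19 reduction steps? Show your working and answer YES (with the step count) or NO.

Answer: NO — after 19 steps the term is S(S(S(S(S(S(add(add(Z, mul(Z, Z)), mul(add(SZ, add(Z, Z)), add(SSSZ, mul(Z, Z)))))))))), not yet normal

Working:
  start: mul(add(SSSZ, add(Z, Z)), add(SSSZ, mul(Z, Z)))
  →1  mul(S(add(SSZ, add(Z, Z))), add(SSSZ, mul(Z, Z)))
  →2  add(add(SSSZ, mul(Z, Z)), mul(add(SSZ, add(Z, Z)), add(SSSZ, mul(Z, Z))))
  →3  add(S(add(SSZ, mul(Z, Z))), mul(add(SSZ, add(Z, Z)), add(SSSZ, mul(Z, Z))))
  →4  S(add(add(SSZ, mul(Z, Z)), mul(add(SSZ, add(Z, Z)), add(SSSZ, mul(Z, Z)))))
  →5  S(add(S(add(SZ, mul(Z, Z))), mul(add(SSZ, add(Z, Z)), add(SSSZ, mul(Z, Z)))))
  →6  S(S(add(add(SZ, mul(Z, Z)), mul(add(SSZ, add(Z, Z)), add(SSSZ, mul(Z, Z))))))
  →7  S(S(add(S(add(Z, mul(Z, Z))), mul(add(SSZ, add(Z, Z)), add(SSSZ, mul(Z, Z))))))
  →8  S(S(S(add(add(Z, mul(Z, Z)), mul(add(SSZ, add(Z, Z)), add(SSSZ, mul(Z, Z)))))))
  →9  S(S(S(add(mul(Z, Z), mul(add(SSZ, add(Z, Z)), add(SSSZ, mul(Z, Z)))))))
  →10  S(S(S(add(Z, mul(add(SSZ, add(Z, Z)), add(SSSZ, mul(Z, Z)))))))
  →11  S(S(S(mul(add(SSZ, add(Z, Z)), add(SSSZ, mul(Z, Z))))))
  →12  S(S(S(mul(S(add(SZ, add(Z, Z))), add(SSSZ, mul(Z, Z))))))
  →13  S(S(S(add(add(SSSZ, mul(Z, Z)), mul(add(SZ, add(Z, Z)), add(SSSZ, mul(Z, Z)))))))
  →14  S(S(S(add(S(add(SSZ, mul(Z, Z))), mul(add(SZ, add(Z, Z)), add(SSSZ, mul(Z, Z)))))))
  →15  S(S(S(S(add(add(SSZ, mul(Z, Z)), mul(add(SZ, add(Z, Z)), add(SSSZ, mul(Z, Z))))))))
  →16  S(S(S(S(add(S(add(SZ, mul(Z, Z))), mul(add(SZ, add(Z, Z)), add(SSSZ, mul(Z, Z))))))))
  →17  S(S(S(S(S(add(add(SZ, mul(Z, Z)), mul(add(SZ, add(Z, Z)), add(SSSZ, mul(Z, Z)))))))))
  →18  S(S(S(S(S(add(S(add(Z, mul(Z, Z))), mul(add(SZ, add(Z, Z)), add(SSSZ, mul(Z, Z)))))))))
  →19  S(S(S(S(S(S(add(add(Z, mul(Z, Z)), mul(add(SZ, add(Z, Z)), add(SSSZ, mul(Z, Z))))))))))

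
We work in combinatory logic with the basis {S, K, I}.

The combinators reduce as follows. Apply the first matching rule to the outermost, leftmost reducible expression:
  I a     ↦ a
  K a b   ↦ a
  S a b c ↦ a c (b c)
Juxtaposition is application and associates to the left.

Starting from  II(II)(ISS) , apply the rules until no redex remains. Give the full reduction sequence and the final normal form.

  start: II(II)(ISS)
  [1] I(II)(ISS)
  [2] II(ISS)
  [3] I(ISS)
  [4] ISS
  [5] SS

Answer: normal form = SS  (in 5 steps)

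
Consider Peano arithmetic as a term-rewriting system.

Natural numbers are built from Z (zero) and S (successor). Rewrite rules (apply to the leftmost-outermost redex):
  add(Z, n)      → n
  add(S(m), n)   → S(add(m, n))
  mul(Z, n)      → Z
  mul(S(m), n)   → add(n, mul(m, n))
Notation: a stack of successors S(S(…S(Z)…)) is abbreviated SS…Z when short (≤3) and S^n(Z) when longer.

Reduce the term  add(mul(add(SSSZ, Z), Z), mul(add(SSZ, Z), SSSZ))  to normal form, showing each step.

Answer: normal form = S^6(Z)  (in 26 steps)

Reduction:
  start: add(mul(add(SSSZ, Z), Z), mul(add(SSZ, Z), SSSZ))
  step 1: add(mul(S(add(SSZ, Z)), Z), mul(add(SSZ, Z), SSSZ))
  step 2: add(add(Z, mul(add(SSZ, Z), Z)), mul(add(SSZ, Z), SSSZ))
  step 3: add(mul(add(SSZ, Z), Z), mul(add(SSZ, Z), SSSZ))
  step 4: add(mul(S(add(SZ, Z)), Z), mul(add(SSZ, Z), SSSZ))
  step 5: add(add(Z, mul(add(SZ, Z), Z)), mul(add(SSZ, Z), SSSZ))
  step 6: add(mul(add(SZ, Z), Z), mul(add(SSZ, Z), SSSZ))
  step 7: add(mul(S(add(Z, Z)), Z), mul(add(SSZ, Z), SSSZ))
  step 8: add(add(Z, mul(add(Z, Z), Z)), mul(add(SSZ, Z), SSSZ))
  step 9: add(mul(add(Z, Z), Z), mul(add(SSZ, Z), SSSZ))
  step 10: add(mul(Z, Z), mul(add(SSZ, Z), SSSZ))
  step 11: add(Z, mul(add(SSZ, Z), SSSZ))
  step 12: mul(add(SSZ, Z), SSSZ)
  step 13: mul(S(add(SZ, Z)), SSSZ)
  step 14: add(SSSZ, mul(add(SZ, Z), SSSZ))
  step 15: S(add(SSZ, mul(add(SZ, Z), SSSZ)))
  step 16: S(S(add(SZ, mul(add(SZ, Z), SSSZ))))
  step 17: S(S(S(add(Z, mul(add(SZ, Z), SSSZ)))))
  step 18: S(S(S(mul(add(SZ, Z), SSSZ))))
  step 19: S(S(S(mul(S(add(Z, Z)), SSSZ))))
  step 20: S(S(S(add(SSSZ, mul(add(Z, Z), SSSZ)))))
  step 21: S(S(S(S(add(SSZ, mul(add(Z, Z), SSSZ))))))
  step 22: S(S(S(S(S(add(SZ, mul(add(Z, Z), SSSZ)))))))
  step 23: S(S(S(S(S(S(add(Z, mul(add(Z, Z), SSSZ))))))))
  step 24: S(S(S(S(S(S(mul(add(Z, Z), SSSZ)))))))
  step 25: S(S(S(S(S(S(mul(Z, SSSZ)))))))
  step 26: S^6(Z)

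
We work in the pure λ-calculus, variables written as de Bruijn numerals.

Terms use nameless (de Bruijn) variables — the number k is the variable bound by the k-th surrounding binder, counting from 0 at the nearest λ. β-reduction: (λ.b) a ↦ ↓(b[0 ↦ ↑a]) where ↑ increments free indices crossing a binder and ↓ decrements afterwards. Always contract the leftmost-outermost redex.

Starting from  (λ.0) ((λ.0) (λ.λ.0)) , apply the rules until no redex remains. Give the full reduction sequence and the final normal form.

  start: (λ.0) ((λ.0) (λ.λ.0))
  [1] (λ.0) (λ.λ.0)
  [2] λ.λ.0

Answer: normal form = λ.λ.0  (in 2 steps)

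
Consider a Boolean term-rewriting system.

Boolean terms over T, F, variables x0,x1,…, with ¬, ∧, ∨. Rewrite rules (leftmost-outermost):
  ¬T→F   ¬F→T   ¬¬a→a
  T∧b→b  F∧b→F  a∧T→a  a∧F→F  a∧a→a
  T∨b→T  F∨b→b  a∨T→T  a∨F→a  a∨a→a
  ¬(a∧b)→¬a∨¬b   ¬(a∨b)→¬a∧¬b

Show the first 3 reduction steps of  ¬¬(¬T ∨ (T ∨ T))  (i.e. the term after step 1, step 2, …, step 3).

Answer: after 3 steps: T ∨ T

Working:
  start: ¬¬(¬T ∨ (T ∨ T))
  [1] ¬T ∨ (T ∨ T)
  [2] F ∨ (T ∨ T)
  [3] T ∨ T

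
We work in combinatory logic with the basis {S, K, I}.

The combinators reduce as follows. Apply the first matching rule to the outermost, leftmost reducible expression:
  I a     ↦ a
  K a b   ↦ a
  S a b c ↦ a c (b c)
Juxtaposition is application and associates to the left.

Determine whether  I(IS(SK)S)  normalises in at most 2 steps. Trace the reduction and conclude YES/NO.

Answer: YES — reaches normal form S(SK)S in 2 ≤ 2 steps

Reduction:
  start: I(IS(SK)S)
  [1] IS(SK)S
  [2] S(SK)S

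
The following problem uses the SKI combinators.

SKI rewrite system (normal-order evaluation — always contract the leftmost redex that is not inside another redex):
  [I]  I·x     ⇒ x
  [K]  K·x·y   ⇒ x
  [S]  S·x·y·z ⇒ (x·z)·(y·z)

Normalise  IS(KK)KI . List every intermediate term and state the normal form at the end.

  start: IS(KK)KI
  step 1: S(KK)KI
  step 2: KKI(KI)
  step 3: K(KI)

Answer: normal form = K(KI)  (in 3 steps)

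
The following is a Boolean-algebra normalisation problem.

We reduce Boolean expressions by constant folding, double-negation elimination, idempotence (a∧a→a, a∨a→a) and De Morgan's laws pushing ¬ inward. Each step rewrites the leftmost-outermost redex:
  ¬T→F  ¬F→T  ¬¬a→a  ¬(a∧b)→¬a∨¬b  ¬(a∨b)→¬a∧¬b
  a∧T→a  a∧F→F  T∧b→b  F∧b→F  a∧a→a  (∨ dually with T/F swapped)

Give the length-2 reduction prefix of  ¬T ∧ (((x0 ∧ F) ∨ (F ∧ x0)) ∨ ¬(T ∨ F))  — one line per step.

Answer: after 2 steps: F

Reduction:
  start: ¬T ∧ (((x0 ∧ F) ∨ (F ∧ x0)) ∨ ¬(T ∨ F))
  →1  F ∧ (((x0 ∧ F) ∨ (F ∧ x0)) ∨ ¬(T ∨ F))
  →2  F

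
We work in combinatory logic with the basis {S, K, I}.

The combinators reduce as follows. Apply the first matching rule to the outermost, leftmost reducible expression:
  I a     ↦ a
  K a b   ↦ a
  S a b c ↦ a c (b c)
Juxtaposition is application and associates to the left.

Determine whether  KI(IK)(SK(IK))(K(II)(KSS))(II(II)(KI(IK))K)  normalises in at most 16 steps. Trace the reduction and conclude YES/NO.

Answer: YES — reaches normal form K in 13 ≤ 16 steps

Derivation:
  start: KI(IK)(SK(IK))(K(II)(KSS))(II(II)(KI(IK))K)
  [1] I(SK(IK))(K(II)(KSS))(II(II)(KI(IK))K)
  [2] SK(IK)(K(II)(KSS))(II(II)(KI(IK))K)
  [3] K(K(II)(KSS))(IK(K(II)(KSS)))(II(II)(KI(IK))K)
  [4] K(II)(KSS)(II(II)(KI(IK))K)
  [5] II(II(II)(KI(IK))K)
  [6] I(II(II)(KI(IK))K)
  [7] II(II)(KI(IK))K
  [8] I(II)(KI(IK))K
  [9] II(KI(IK))K
  [10] I(KI(IK))K
  [11] KI(IK)K
  [12] IK
  [13] K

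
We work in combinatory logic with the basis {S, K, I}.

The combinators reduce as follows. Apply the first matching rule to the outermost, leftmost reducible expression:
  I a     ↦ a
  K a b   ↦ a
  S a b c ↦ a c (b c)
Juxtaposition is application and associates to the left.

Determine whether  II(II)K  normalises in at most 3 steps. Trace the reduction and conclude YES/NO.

  start: II(II)K
  step 1: I(II)K
  step 2: IIK
  step 3: IK

Answer: NO — after 3 steps the term is IK, not yet normal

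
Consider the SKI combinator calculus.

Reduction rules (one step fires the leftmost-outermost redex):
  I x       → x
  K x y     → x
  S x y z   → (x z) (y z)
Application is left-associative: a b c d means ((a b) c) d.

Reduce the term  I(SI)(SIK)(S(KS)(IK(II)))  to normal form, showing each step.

  start: I(SI)(SIK)(S(KS)(IK(II)))
  [1] SI(SIK)(S(KS)(IK(II)))
  [2] I(S(KS)(IK(II)))(SIK(S(KS)(IK(II))))
  [3] S(KS)(IK(II))(SIK(S(KS)(IK(II))))
  [4] KS(SIK(S(KS)(IK(II))))(IK(II)(SIK(S(KS)(IK(II)))))
  [5] S(IK(II)(SIK(S(KS)(IK(II)))))
  [6] S(K(II)(SIK(S(KS)(IK(II)))))
  [7] S(II)
  [8] SI

Answer: normal form = SI  (in 8 steps)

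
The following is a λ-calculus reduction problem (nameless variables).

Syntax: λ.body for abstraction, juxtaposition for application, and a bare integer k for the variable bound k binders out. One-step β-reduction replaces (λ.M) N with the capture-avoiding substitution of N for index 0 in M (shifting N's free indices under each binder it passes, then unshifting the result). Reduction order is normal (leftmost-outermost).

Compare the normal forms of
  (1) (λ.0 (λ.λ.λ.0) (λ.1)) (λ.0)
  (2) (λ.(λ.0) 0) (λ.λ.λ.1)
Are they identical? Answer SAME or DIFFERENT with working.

Answer: DIFFERENT — A ⇓ λ.λ.0, B ⇓ λ.λ.λ.1

Reduction:
Term A:
  start: (λ.0 (λ.λ.λ.0) (λ.1)) (λ.0)
  [1] (λ.0) (λ.λ.λ.0) (λ.λ.0)
  [2] (λ.λ.λ.0) (λ.λ.0)
  [3] λ.λ.0

Term B:
  start: (λ.(λ.0) 0) (λ.λ.λ.1)
  [1] (λ.0) (λ.λ.λ.1)
  [2] λ.λ.λ.1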